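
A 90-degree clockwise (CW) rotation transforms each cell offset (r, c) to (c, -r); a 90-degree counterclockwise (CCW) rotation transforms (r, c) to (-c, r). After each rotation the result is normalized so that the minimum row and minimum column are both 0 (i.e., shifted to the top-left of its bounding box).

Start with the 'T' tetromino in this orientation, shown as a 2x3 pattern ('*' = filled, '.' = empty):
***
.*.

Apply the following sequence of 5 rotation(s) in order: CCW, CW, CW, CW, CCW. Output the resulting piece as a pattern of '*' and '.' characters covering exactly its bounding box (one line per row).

Answer: .*
**
.*

Derivation:
Start:
***
.*.
After rotation 1 (CCW):
*.
**
*.
After rotation 2 (CW):
***
.*.
After rotation 3 (CW):
.*
**
.*
After rotation 4 (CW):
.*.
***
After rotation 5 (CCW):
.*
**
.*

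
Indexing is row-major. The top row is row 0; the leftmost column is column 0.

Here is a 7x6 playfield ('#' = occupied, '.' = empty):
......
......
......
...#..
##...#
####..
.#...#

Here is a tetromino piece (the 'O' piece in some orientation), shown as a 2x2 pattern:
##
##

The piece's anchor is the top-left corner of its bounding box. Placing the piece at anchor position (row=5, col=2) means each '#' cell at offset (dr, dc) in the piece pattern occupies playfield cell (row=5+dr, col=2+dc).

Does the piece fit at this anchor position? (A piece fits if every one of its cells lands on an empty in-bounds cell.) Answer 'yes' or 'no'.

Check each piece cell at anchor (5, 2):
  offset (0,0) -> (5,2): occupied ('#') -> FAIL
  offset (0,1) -> (5,3): occupied ('#') -> FAIL
  offset (1,0) -> (6,2): empty -> OK
  offset (1,1) -> (6,3): empty -> OK
All cells valid: no

Answer: no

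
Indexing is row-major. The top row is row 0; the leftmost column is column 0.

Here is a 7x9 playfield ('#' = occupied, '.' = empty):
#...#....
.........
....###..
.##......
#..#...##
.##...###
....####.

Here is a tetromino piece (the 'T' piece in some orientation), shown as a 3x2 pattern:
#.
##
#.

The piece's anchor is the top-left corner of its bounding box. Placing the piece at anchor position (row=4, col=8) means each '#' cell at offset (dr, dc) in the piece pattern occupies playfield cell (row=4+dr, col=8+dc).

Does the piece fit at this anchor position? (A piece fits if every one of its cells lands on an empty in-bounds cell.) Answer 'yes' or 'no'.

Check each piece cell at anchor (4, 8):
  offset (0,0) -> (4,8): occupied ('#') -> FAIL
  offset (1,0) -> (5,8): occupied ('#') -> FAIL
  offset (1,1) -> (5,9): out of bounds -> FAIL
  offset (2,0) -> (6,8): empty -> OK
All cells valid: no

Answer: no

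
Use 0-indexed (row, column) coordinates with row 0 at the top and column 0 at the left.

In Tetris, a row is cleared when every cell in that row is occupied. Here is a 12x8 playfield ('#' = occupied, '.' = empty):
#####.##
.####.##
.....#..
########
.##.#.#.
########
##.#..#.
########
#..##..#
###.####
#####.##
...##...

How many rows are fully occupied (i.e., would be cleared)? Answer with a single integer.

Check each row:
  row 0: 1 empty cell -> not full
  row 1: 2 empty cells -> not full
  row 2: 7 empty cells -> not full
  row 3: 0 empty cells -> FULL (clear)
  row 4: 4 empty cells -> not full
  row 5: 0 empty cells -> FULL (clear)
  row 6: 4 empty cells -> not full
  row 7: 0 empty cells -> FULL (clear)
  row 8: 4 empty cells -> not full
  row 9: 1 empty cell -> not full
  row 10: 1 empty cell -> not full
  row 11: 6 empty cells -> not full
Total rows cleared: 3

Answer: 3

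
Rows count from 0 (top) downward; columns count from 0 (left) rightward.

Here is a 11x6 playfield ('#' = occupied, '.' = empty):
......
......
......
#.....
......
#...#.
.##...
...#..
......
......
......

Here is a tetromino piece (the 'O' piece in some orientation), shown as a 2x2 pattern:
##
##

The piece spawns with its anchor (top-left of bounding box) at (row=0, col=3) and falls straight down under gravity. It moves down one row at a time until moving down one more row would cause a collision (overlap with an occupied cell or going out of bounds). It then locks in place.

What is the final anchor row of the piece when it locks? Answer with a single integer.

Spawn at (row=0, col=3). Try each row:
  row 0: fits
  row 1: fits
  row 2: fits
  row 3: fits
  row 4: blocked -> lock at row 3

Answer: 3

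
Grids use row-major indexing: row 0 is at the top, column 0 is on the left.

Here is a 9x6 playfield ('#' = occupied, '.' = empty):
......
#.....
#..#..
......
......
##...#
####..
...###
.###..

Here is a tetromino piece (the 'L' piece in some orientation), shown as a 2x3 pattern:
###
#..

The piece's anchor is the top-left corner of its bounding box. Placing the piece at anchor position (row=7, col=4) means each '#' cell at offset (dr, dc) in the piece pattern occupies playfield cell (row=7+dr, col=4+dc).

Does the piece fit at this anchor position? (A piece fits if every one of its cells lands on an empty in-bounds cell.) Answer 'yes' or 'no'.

Check each piece cell at anchor (7, 4):
  offset (0,0) -> (7,4): occupied ('#') -> FAIL
  offset (0,1) -> (7,5): occupied ('#') -> FAIL
  offset (0,2) -> (7,6): out of bounds -> FAIL
  offset (1,0) -> (8,4): empty -> OK
All cells valid: no

Answer: no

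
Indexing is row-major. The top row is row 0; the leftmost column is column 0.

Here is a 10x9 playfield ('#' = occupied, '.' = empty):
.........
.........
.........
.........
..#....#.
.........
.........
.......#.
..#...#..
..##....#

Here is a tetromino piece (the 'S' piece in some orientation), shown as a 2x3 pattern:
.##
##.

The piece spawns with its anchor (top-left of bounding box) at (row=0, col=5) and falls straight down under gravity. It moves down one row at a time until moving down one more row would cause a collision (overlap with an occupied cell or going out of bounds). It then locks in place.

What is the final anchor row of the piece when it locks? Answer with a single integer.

Spawn at (row=0, col=5). Try each row:
  row 0: fits
  row 1: fits
  row 2: fits
  row 3: fits
  row 4: blocked -> lock at row 3

Answer: 3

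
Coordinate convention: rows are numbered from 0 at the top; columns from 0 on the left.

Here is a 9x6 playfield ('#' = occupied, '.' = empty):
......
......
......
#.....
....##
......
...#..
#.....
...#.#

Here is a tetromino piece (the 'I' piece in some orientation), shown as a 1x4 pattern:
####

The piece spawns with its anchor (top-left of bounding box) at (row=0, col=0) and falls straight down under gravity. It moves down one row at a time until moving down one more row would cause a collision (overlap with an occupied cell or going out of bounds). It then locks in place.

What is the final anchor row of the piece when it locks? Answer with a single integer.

Answer: 2

Derivation:
Spawn at (row=0, col=0). Try each row:
  row 0: fits
  row 1: fits
  row 2: fits
  row 3: blocked -> lock at row 2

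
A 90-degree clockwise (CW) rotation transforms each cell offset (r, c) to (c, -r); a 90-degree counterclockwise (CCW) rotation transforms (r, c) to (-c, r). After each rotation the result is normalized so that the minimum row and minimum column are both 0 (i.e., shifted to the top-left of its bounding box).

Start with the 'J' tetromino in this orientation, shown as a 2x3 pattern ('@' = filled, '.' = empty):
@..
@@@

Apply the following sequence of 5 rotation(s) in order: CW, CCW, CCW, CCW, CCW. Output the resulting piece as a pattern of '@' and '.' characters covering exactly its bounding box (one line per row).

Start:
@..
@@@
After rotation 1 (CW):
@@
@.
@.
After rotation 2 (CCW):
@..
@@@
After rotation 3 (CCW):
.@
.@
@@
After rotation 4 (CCW):
@@@
..@
After rotation 5 (CCW):
@@
@.
@.

Answer: @@
@.
@.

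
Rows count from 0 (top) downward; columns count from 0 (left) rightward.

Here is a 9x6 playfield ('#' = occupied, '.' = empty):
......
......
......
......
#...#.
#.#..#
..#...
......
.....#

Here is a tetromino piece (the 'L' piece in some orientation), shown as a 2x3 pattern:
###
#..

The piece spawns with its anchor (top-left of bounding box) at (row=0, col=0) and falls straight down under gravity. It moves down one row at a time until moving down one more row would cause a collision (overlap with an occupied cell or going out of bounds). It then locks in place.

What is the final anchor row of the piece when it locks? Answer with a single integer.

Spawn at (row=0, col=0). Try each row:
  row 0: fits
  row 1: fits
  row 2: fits
  row 3: blocked -> lock at row 2

Answer: 2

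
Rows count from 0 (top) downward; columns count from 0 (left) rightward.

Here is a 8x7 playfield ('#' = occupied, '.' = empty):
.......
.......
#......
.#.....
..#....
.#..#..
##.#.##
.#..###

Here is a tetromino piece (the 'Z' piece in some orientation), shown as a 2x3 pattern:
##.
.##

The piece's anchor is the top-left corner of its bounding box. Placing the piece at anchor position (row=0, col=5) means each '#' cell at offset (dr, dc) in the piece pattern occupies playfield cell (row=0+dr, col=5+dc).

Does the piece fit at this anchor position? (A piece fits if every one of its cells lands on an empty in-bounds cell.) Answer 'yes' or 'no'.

Check each piece cell at anchor (0, 5):
  offset (0,0) -> (0,5): empty -> OK
  offset (0,1) -> (0,6): empty -> OK
  offset (1,1) -> (1,6): empty -> OK
  offset (1,2) -> (1,7): out of bounds -> FAIL
All cells valid: no

Answer: no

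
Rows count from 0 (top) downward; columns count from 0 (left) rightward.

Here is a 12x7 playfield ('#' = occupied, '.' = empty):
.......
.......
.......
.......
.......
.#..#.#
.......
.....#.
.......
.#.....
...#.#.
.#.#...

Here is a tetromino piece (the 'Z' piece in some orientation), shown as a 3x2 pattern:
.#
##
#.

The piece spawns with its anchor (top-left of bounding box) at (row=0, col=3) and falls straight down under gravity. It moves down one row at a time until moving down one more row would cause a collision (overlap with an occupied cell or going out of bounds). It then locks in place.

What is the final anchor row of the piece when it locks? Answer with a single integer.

Answer: 3

Derivation:
Spawn at (row=0, col=3). Try each row:
  row 0: fits
  row 1: fits
  row 2: fits
  row 3: fits
  row 4: blocked -> lock at row 3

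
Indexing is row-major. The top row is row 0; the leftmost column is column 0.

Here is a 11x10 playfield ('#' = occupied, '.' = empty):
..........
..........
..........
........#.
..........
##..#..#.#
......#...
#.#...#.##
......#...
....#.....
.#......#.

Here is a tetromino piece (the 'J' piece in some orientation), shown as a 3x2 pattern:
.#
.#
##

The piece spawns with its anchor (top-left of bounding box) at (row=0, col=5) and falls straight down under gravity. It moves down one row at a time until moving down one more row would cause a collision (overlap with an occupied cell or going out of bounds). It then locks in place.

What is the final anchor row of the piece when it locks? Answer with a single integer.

Answer: 3

Derivation:
Spawn at (row=0, col=5). Try each row:
  row 0: fits
  row 1: fits
  row 2: fits
  row 3: fits
  row 4: blocked -> lock at row 3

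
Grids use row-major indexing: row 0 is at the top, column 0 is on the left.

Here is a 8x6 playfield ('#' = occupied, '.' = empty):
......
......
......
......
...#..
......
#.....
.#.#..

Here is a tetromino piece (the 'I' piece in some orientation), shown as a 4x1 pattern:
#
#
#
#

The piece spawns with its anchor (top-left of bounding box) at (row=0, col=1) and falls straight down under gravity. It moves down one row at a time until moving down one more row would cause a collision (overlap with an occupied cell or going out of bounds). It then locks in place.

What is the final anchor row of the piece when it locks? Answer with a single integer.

Spawn at (row=0, col=1). Try each row:
  row 0: fits
  row 1: fits
  row 2: fits
  row 3: fits
  row 4: blocked -> lock at row 3

Answer: 3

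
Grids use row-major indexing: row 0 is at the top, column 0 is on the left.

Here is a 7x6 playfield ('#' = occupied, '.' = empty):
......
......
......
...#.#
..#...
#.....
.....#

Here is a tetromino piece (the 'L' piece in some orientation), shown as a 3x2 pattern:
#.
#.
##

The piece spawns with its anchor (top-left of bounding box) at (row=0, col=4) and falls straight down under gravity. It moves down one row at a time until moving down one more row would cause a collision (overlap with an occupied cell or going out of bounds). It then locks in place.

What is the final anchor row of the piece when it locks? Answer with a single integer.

Answer: 0

Derivation:
Spawn at (row=0, col=4). Try each row:
  row 0: fits
  row 1: blocked -> lock at row 0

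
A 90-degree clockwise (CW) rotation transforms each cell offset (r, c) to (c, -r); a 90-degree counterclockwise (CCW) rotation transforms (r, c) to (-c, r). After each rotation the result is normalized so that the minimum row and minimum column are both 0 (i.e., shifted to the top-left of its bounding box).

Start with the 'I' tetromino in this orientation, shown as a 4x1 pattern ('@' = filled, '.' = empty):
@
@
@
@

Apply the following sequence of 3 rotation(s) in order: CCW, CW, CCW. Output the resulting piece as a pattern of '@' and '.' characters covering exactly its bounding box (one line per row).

Answer: @@@@

Derivation:
Start:
@
@
@
@
After rotation 1 (CCW):
@@@@
After rotation 2 (CW):
@
@
@
@
After rotation 3 (CCW):
@@@@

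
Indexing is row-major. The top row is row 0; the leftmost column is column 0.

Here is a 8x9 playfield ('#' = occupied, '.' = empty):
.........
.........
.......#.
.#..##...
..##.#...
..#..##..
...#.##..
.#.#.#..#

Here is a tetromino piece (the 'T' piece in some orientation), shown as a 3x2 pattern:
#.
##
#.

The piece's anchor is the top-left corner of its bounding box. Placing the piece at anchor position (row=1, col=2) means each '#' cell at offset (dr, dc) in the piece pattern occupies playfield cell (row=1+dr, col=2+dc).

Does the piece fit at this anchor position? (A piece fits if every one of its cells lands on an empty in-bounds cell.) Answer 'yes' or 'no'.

Answer: yes

Derivation:
Check each piece cell at anchor (1, 2):
  offset (0,0) -> (1,2): empty -> OK
  offset (1,0) -> (2,2): empty -> OK
  offset (1,1) -> (2,3): empty -> OK
  offset (2,0) -> (3,2): empty -> OK
All cells valid: yes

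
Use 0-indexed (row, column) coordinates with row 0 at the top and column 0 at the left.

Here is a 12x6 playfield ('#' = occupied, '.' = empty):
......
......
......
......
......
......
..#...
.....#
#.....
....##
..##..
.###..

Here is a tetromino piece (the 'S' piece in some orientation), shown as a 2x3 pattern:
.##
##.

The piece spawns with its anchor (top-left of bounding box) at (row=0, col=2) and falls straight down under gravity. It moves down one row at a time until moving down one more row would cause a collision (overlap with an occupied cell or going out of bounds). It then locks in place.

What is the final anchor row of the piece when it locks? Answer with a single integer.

Spawn at (row=0, col=2). Try each row:
  row 0: fits
  row 1: fits
  row 2: fits
  row 3: fits
  row 4: fits
  row 5: blocked -> lock at row 4

Answer: 4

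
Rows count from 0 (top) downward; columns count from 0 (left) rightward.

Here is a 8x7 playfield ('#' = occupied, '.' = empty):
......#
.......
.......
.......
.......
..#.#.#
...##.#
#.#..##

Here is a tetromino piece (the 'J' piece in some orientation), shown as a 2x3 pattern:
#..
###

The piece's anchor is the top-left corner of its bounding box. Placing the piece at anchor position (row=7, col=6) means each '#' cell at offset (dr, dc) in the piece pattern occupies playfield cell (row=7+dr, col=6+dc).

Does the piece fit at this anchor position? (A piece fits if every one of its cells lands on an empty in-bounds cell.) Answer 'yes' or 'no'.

Check each piece cell at anchor (7, 6):
  offset (0,0) -> (7,6): occupied ('#') -> FAIL
  offset (1,0) -> (8,6): out of bounds -> FAIL
  offset (1,1) -> (8,7): out of bounds -> FAIL
  offset (1,2) -> (8,8): out of bounds -> FAIL
All cells valid: no

Answer: no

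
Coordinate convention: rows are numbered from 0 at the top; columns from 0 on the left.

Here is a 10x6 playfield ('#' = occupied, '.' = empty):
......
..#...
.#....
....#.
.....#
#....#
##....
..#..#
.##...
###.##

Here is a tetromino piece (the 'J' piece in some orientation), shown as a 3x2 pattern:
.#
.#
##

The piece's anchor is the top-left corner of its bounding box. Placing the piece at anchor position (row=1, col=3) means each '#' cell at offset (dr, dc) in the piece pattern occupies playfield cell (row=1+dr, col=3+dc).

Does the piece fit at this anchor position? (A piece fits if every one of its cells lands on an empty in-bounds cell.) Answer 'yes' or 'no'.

Answer: no

Derivation:
Check each piece cell at anchor (1, 3):
  offset (0,1) -> (1,4): empty -> OK
  offset (1,1) -> (2,4): empty -> OK
  offset (2,0) -> (3,3): empty -> OK
  offset (2,1) -> (3,4): occupied ('#') -> FAIL
All cells valid: no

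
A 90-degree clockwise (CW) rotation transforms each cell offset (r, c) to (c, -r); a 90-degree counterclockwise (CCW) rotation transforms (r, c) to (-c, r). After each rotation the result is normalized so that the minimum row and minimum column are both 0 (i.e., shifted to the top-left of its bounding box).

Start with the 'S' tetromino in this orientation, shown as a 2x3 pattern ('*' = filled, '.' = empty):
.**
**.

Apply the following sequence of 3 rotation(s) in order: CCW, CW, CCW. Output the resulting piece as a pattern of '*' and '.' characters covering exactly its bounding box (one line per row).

Answer: *.
**
.*

Derivation:
Start:
.**
**.
After rotation 1 (CCW):
*.
**
.*
After rotation 2 (CW):
.**
**.
After rotation 3 (CCW):
*.
**
.*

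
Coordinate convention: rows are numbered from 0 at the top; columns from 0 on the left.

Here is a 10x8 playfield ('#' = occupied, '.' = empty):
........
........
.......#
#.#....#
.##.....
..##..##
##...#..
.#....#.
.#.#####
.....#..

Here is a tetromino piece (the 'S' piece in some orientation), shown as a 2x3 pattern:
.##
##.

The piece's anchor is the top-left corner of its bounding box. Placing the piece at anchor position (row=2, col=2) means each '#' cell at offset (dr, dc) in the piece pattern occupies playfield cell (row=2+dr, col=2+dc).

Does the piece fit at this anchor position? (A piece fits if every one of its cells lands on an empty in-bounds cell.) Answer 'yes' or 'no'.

Check each piece cell at anchor (2, 2):
  offset (0,1) -> (2,3): empty -> OK
  offset (0,2) -> (2,4): empty -> OK
  offset (1,0) -> (3,2): occupied ('#') -> FAIL
  offset (1,1) -> (3,3): empty -> OK
All cells valid: no

Answer: no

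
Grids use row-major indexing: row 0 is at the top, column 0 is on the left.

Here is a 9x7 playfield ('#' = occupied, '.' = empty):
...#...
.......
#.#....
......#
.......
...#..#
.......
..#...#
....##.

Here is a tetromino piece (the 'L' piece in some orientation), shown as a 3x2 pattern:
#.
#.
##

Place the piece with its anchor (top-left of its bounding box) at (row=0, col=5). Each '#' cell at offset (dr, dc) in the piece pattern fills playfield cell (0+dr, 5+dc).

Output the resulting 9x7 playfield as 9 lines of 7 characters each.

Fill (0+0,5+0) = (0,5)
Fill (0+1,5+0) = (1,5)
Fill (0+2,5+0) = (2,5)
Fill (0+2,5+1) = (2,6)

Answer: ...#.#.
.....#.
#.#..##
......#
.......
...#..#
.......
..#...#
....##.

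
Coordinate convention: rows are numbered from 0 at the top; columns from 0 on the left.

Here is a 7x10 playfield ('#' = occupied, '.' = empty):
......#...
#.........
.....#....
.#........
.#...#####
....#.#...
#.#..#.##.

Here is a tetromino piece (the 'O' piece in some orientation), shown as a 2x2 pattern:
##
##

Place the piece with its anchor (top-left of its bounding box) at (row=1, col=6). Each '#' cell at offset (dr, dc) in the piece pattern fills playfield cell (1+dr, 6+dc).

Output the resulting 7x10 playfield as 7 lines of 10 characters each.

Answer: ......#...
#.....##..
.....###..
.#........
.#...#####
....#.#...
#.#..#.##.

Derivation:
Fill (1+0,6+0) = (1,6)
Fill (1+0,6+1) = (1,7)
Fill (1+1,6+0) = (2,6)
Fill (1+1,6+1) = (2,7)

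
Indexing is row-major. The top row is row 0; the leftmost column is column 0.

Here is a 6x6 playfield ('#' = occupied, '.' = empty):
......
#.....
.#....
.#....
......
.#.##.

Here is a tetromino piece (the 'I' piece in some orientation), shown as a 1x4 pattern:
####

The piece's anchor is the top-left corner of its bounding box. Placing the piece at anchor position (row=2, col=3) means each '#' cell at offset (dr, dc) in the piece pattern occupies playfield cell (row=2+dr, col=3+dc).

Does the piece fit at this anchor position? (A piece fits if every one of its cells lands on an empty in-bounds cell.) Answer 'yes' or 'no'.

Check each piece cell at anchor (2, 3):
  offset (0,0) -> (2,3): empty -> OK
  offset (0,1) -> (2,4): empty -> OK
  offset (0,2) -> (2,5): empty -> OK
  offset (0,3) -> (2,6): out of bounds -> FAIL
All cells valid: no

Answer: no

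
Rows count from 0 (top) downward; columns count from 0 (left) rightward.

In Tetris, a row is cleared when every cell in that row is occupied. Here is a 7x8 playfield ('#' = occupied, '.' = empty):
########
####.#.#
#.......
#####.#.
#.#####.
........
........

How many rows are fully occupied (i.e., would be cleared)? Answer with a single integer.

Answer: 1

Derivation:
Check each row:
  row 0: 0 empty cells -> FULL (clear)
  row 1: 2 empty cells -> not full
  row 2: 7 empty cells -> not full
  row 3: 2 empty cells -> not full
  row 4: 2 empty cells -> not full
  row 5: 8 empty cells -> not full
  row 6: 8 empty cells -> not full
Total rows cleared: 1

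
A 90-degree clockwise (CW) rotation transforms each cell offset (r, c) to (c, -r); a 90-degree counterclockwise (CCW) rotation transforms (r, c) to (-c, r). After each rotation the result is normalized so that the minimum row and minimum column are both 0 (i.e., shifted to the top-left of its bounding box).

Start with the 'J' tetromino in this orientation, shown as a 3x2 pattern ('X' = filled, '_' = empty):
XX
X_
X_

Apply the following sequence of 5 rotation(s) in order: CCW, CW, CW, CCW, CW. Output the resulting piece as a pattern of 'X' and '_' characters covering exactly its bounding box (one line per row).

Answer: XXX
__X

Derivation:
Start:
XX
X_
X_
After rotation 1 (CCW):
X__
XXX
After rotation 2 (CW):
XX
X_
X_
After rotation 3 (CW):
XXX
__X
After rotation 4 (CCW):
XX
X_
X_
After rotation 5 (CW):
XXX
__X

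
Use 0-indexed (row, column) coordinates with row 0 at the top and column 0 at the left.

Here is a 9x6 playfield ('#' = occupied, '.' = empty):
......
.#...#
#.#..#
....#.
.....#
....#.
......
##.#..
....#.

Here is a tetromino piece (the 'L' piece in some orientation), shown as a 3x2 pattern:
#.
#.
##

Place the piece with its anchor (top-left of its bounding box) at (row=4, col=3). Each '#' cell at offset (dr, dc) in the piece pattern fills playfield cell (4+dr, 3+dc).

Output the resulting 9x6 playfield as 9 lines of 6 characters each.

Answer: ......
.#...#
#.#..#
....#.
...#.#
...##.
...##.
##.#..
....#.

Derivation:
Fill (4+0,3+0) = (4,3)
Fill (4+1,3+0) = (5,3)
Fill (4+2,3+0) = (6,3)
Fill (4+2,3+1) = (6,4)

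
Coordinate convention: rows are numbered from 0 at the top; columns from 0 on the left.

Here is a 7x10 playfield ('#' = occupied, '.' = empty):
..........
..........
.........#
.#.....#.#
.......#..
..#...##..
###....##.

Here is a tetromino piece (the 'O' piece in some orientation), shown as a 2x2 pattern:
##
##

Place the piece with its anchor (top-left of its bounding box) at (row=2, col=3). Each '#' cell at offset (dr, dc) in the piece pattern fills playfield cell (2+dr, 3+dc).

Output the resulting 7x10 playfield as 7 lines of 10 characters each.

Answer: ..........
..........
...##....#
.#.##..#.#
.......#..
..#...##..
###....##.

Derivation:
Fill (2+0,3+0) = (2,3)
Fill (2+0,3+1) = (2,4)
Fill (2+1,3+0) = (3,3)
Fill (2+1,3+1) = (3,4)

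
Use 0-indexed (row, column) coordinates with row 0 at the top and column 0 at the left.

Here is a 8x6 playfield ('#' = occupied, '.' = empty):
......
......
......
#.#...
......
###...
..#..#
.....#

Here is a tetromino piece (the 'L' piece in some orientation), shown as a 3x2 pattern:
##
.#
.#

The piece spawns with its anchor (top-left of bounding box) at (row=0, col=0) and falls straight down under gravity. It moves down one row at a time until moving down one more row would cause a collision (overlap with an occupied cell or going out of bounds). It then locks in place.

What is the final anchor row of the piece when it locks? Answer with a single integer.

Spawn at (row=0, col=0). Try each row:
  row 0: fits
  row 1: fits
  row 2: fits
  row 3: blocked -> lock at row 2

Answer: 2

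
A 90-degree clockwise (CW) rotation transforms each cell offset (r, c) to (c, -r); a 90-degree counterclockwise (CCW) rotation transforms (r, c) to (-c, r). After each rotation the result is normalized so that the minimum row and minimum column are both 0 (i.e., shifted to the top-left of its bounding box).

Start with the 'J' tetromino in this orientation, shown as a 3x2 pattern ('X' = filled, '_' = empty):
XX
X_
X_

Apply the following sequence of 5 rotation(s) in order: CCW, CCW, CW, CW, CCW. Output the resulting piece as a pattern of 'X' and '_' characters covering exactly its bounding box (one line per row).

Answer: X__
XXX

Derivation:
Start:
XX
X_
X_
After rotation 1 (CCW):
X__
XXX
After rotation 2 (CCW):
_X
_X
XX
After rotation 3 (CW):
X__
XXX
After rotation 4 (CW):
XX
X_
X_
After rotation 5 (CCW):
X__
XXX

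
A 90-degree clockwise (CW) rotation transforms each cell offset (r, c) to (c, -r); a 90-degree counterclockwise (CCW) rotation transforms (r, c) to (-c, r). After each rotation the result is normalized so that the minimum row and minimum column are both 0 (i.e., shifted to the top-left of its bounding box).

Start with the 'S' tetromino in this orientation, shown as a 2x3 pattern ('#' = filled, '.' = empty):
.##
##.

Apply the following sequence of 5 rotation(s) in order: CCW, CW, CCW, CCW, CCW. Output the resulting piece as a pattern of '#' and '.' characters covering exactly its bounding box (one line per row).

Answer: #.
##
.#

Derivation:
Start:
.##
##.
After rotation 1 (CCW):
#.
##
.#
After rotation 2 (CW):
.##
##.
After rotation 3 (CCW):
#.
##
.#
After rotation 4 (CCW):
.##
##.
After rotation 5 (CCW):
#.
##
.#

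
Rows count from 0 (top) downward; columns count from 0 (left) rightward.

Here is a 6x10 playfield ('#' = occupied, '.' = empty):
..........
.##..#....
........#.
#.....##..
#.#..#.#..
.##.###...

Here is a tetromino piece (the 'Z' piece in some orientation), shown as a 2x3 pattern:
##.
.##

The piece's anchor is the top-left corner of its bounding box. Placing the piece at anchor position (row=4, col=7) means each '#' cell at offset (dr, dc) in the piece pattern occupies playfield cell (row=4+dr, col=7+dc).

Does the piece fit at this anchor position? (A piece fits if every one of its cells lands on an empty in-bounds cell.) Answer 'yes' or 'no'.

Check each piece cell at anchor (4, 7):
  offset (0,0) -> (4,7): occupied ('#') -> FAIL
  offset (0,1) -> (4,8): empty -> OK
  offset (1,1) -> (5,8): empty -> OK
  offset (1,2) -> (5,9): empty -> OK
All cells valid: no

Answer: no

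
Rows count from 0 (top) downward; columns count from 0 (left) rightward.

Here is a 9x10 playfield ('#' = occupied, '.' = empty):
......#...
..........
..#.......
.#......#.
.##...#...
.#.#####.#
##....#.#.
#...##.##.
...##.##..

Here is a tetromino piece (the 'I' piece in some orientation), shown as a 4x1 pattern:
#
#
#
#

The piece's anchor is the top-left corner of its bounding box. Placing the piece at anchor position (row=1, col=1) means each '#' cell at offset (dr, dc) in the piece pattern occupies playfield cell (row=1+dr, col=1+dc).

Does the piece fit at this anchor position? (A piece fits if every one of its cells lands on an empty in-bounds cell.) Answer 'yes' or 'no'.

Answer: no

Derivation:
Check each piece cell at anchor (1, 1):
  offset (0,0) -> (1,1): empty -> OK
  offset (1,0) -> (2,1): empty -> OK
  offset (2,0) -> (3,1): occupied ('#') -> FAIL
  offset (3,0) -> (4,1): occupied ('#') -> FAIL
All cells valid: no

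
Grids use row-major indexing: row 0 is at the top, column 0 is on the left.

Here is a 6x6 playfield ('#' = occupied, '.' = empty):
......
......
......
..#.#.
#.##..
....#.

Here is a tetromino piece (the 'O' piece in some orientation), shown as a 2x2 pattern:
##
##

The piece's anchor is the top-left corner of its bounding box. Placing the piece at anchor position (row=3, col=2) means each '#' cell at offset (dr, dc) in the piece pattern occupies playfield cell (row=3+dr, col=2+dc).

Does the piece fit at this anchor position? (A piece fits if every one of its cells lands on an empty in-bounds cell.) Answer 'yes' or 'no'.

Check each piece cell at anchor (3, 2):
  offset (0,0) -> (3,2): occupied ('#') -> FAIL
  offset (0,1) -> (3,3): empty -> OK
  offset (1,0) -> (4,2): occupied ('#') -> FAIL
  offset (1,1) -> (4,3): occupied ('#') -> FAIL
All cells valid: no

Answer: no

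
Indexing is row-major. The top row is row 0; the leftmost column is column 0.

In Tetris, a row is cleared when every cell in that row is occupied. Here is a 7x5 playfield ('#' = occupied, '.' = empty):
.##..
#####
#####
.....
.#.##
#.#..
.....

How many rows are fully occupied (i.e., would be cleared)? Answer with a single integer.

Check each row:
  row 0: 3 empty cells -> not full
  row 1: 0 empty cells -> FULL (clear)
  row 2: 0 empty cells -> FULL (clear)
  row 3: 5 empty cells -> not full
  row 4: 2 empty cells -> not full
  row 5: 3 empty cells -> not full
  row 6: 5 empty cells -> not full
Total rows cleared: 2

Answer: 2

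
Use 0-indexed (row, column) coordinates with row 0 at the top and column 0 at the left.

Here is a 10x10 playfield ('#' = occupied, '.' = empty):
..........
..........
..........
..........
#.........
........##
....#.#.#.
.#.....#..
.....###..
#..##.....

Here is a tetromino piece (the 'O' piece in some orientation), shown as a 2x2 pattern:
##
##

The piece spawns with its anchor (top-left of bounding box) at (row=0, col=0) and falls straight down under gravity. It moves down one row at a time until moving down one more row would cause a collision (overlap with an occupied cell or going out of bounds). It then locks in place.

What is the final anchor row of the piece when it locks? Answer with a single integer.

Spawn at (row=0, col=0). Try each row:
  row 0: fits
  row 1: fits
  row 2: fits
  row 3: blocked -> lock at row 2

Answer: 2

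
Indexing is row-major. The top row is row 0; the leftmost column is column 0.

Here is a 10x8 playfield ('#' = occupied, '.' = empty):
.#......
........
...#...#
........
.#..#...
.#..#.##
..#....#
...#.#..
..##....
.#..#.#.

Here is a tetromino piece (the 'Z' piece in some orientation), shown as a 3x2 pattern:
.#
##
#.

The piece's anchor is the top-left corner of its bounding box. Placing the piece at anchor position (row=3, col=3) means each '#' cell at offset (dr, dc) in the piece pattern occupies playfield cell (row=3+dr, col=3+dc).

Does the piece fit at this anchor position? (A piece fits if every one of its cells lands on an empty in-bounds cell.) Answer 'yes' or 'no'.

Check each piece cell at anchor (3, 3):
  offset (0,1) -> (3,4): empty -> OK
  offset (1,0) -> (4,3): empty -> OK
  offset (1,1) -> (4,4): occupied ('#') -> FAIL
  offset (2,0) -> (5,3): empty -> OK
All cells valid: no

Answer: no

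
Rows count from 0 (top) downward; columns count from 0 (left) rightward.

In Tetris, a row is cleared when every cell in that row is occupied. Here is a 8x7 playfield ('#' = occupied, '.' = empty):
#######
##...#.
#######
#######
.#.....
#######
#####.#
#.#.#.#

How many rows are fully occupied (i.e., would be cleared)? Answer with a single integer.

Check each row:
  row 0: 0 empty cells -> FULL (clear)
  row 1: 4 empty cells -> not full
  row 2: 0 empty cells -> FULL (clear)
  row 3: 0 empty cells -> FULL (clear)
  row 4: 6 empty cells -> not full
  row 5: 0 empty cells -> FULL (clear)
  row 6: 1 empty cell -> not full
  row 7: 3 empty cells -> not full
Total rows cleared: 4

Answer: 4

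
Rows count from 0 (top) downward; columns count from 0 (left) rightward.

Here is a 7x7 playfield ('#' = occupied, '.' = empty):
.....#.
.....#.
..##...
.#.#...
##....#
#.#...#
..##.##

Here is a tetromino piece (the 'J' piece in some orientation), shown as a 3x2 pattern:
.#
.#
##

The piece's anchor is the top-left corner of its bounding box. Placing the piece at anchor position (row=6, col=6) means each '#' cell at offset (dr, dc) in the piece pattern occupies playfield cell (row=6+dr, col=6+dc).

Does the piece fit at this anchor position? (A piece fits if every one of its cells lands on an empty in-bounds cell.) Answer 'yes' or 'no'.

Check each piece cell at anchor (6, 6):
  offset (0,1) -> (6,7): out of bounds -> FAIL
  offset (1,1) -> (7,7): out of bounds -> FAIL
  offset (2,0) -> (8,6): out of bounds -> FAIL
  offset (2,1) -> (8,7): out of bounds -> FAIL
All cells valid: no

Answer: no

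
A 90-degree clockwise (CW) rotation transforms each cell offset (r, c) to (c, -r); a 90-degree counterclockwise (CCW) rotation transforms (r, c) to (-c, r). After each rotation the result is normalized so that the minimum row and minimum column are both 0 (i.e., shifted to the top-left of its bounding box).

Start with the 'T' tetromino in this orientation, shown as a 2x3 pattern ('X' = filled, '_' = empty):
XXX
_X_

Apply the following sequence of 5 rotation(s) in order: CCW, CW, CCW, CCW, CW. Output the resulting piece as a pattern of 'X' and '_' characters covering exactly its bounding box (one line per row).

Start:
XXX
_X_
After rotation 1 (CCW):
X_
XX
X_
After rotation 2 (CW):
XXX
_X_
After rotation 3 (CCW):
X_
XX
X_
After rotation 4 (CCW):
_X_
XXX
After rotation 5 (CW):
X_
XX
X_

Answer: X_
XX
X_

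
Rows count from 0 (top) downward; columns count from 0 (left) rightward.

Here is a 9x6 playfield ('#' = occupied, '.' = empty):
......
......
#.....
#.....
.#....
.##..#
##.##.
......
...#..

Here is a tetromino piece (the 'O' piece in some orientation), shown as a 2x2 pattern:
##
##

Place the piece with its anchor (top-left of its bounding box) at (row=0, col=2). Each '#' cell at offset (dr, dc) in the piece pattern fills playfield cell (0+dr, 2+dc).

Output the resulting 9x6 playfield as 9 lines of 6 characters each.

Fill (0+0,2+0) = (0,2)
Fill (0+0,2+1) = (0,3)
Fill (0+1,2+0) = (1,2)
Fill (0+1,2+1) = (1,3)

Answer: ..##..
..##..
#.....
#.....
.#....
.##..#
##.##.
......
...#..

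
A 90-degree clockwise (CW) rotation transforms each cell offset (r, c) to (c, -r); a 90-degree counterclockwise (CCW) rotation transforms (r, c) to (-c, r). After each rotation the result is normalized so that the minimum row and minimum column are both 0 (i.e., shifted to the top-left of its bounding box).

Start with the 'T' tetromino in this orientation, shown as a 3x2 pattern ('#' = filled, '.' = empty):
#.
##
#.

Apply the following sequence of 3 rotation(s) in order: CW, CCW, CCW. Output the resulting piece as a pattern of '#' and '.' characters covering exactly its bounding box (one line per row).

Start:
#.
##
#.
After rotation 1 (CW):
###
.#.
After rotation 2 (CCW):
#.
##
#.
After rotation 3 (CCW):
.#.
###

Answer: .#.
###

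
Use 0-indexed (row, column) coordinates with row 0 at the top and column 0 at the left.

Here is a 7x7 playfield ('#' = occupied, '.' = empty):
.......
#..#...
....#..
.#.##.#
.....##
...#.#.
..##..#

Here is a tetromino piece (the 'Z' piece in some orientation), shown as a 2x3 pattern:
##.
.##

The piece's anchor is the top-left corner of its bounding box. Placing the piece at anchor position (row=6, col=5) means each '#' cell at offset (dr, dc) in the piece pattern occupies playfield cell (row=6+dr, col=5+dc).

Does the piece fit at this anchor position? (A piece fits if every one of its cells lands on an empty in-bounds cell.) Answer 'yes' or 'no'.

Check each piece cell at anchor (6, 5):
  offset (0,0) -> (6,5): empty -> OK
  offset (0,1) -> (6,6): occupied ('#') -> FAIL
  offset (1,1) -> (7,6): out of bounds -> FAIL
  offset (1,2) -> (7,7): out of bounds -> FAIL
All cells valid: no

Answer: no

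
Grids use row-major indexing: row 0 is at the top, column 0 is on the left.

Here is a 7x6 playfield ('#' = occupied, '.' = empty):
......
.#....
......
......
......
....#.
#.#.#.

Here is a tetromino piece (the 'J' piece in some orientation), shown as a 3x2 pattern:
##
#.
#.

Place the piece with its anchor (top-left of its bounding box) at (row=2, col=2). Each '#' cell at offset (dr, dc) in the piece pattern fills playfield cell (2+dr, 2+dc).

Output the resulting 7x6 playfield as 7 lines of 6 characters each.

Answer: ......
.#....
..##..
..#...
..#...
....#.
#.#.#.

Derivation:
Fill (2+0,2+0) = (2,2)
Fill (2+0,2+1) = (2,3)
Fill (2+1,2+0) = (3,2)
Fill (2+2,2+0) = (4,2)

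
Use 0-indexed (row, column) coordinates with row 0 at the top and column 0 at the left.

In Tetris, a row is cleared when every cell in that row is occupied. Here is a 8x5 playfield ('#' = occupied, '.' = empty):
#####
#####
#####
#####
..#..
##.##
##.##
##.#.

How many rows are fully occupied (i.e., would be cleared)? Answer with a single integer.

Answer: 4

Derivation:
Check each row:
  row 0: 0 empty cells -> FULL (clear)
  row 1: 0 empty cells -> FULL (clear)
  row 2: 0 empty cells -> FULL (clear)
  row 3: 0 empty cells -> FULL (clear)
  row 4: 4 empty cells -> not full
  row 5: 1 empty cell -> not full
  row 6: 1 empty cell -> not full
  row 7: 2 empty cells -> not full
Total rows cleared: 4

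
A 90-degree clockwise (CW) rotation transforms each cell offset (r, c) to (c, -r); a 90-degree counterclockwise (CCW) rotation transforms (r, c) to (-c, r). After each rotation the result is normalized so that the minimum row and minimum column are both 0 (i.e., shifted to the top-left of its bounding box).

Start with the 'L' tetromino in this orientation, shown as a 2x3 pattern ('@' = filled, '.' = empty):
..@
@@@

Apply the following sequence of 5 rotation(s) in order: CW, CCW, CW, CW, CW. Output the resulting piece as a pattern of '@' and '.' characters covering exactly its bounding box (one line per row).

Answer: @@
.@
.@

Derivation:
Start:
..@
@@@
After rotation 1 (CW):
@.
@.
@@
After rotation 2 (CCW):
..@
@@@
After rotation 3 (CW):
@.
@.
@@
After rotation 4 (CW):
@@@
@..
After rotation 5 (CW):
@@
.@
.@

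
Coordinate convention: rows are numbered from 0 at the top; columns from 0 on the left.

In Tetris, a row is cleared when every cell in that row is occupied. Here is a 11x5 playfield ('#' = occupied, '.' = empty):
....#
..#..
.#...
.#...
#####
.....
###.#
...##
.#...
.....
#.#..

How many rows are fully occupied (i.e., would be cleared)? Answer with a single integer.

Check each row:
  row 0: 4 empty cells -> not full
  row 1: 4 empty cells -> not full
  row 2: 4 empty cells -> not full
  row 3: 4 empty cells -> not full
  row 4: 0 empty cells -> FULL (clear)
  row 5: 5 empty cells -> not full
  row 6: 1 empty cell -> not full
  row 7: 3 empty cells -> not full
  row 8: 4 empty cells -> not full
  row 9: 5 empty cells -> not full
  row 10: 3 empty cells -> not full
Total rows cleared: 1

Answer: 1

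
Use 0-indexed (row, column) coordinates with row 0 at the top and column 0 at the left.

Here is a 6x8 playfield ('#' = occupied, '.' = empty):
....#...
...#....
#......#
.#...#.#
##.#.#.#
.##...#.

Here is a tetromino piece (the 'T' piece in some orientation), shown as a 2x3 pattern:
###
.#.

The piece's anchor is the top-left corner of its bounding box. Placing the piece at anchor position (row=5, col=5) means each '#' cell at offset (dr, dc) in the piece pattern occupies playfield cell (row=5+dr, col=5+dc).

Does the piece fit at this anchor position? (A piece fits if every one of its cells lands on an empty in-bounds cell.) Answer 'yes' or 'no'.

Check each piece cell at anchor (5, 5):
  offset (0,0) -> (5,5): empty -> OK
  offset (0,1) -> (5,6): occupied ('#') -> FAIL
  offset (0,2) -> (5,7): empty -> OK
  offset (1,1) -> (6,6): out of bounds -> FAIL
All cells valid: no

Answer: no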